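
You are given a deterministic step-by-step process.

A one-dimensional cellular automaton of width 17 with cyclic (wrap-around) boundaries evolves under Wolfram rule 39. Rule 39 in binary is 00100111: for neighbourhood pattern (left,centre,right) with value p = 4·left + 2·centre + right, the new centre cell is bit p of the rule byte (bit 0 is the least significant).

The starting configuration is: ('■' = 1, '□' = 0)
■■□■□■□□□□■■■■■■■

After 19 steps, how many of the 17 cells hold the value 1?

7

gen 0: ■■□■□■□□□□■■■■■■■
gen 1: □□■■■■□■■■□□□□□□□
gen 2: ■■□□□□■□□□□■■■■■■
gen 3: □□□■■■■□■■■□□□□□□
gen 4: ■■■□□□□■□□□□■■■■■
gen 5: □□□□■■■■□■■■□□□□□
gen 6: ■■■■□□□□■□□□□■■■■
gen 7: □□□□□■■■■□■■■□□□□
gen 8: ■■■■■□□□□■□□□□■■■
gen 9: □□□□□□■■■■□■■■□□□
gen 10: ■■■■■■□□□□■□□□□■■
gen 11: □□□□□□□■■■■□■■■□□
gen 12: ■■■■■■■□□□□■□□□□■
gen 13: □□□□□□□□■■■■□■■■□
gen 14: ■■■■■■■■□□□□■□□□□
gen 15: □□□□□□□□□■■■■□■■■
gen 16: □■■■■■■■■□□□□■□□□
gen 17: ■□□□□□□□□□■■■■□■■
gen 18: □□■■■■■■■■□□□□■□□
gen 19: ■■□□□□□□□□□■■■■□■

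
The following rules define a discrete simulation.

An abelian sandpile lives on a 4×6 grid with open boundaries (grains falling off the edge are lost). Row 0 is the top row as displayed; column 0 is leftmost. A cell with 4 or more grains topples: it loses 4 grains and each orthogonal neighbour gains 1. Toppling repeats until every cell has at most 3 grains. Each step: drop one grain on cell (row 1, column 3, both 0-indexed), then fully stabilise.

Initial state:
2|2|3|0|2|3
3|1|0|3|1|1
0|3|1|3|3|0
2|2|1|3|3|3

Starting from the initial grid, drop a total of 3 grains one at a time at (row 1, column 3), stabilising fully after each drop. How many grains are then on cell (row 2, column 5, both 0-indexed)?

t=0: 2|2|3|0|2|3
3|1|0|3|1|1
0|3|1|3|3|0
2|2|1|3|3|3
t=1: 2|2|3|1|2|3
3|1|1|1|3|1
0|3|2|2|1|2
2|2|2|1|2|0
t=2: 2|2|3|1|2|3
3|1|1|2|3|1
0|3|2|2|1|2
2|2|2|1|2|0
t=3: 2|2|3|1|2|3
3|1|1|3|3|1
0|3|2|2|1|2
2|2|2|1|2|0

2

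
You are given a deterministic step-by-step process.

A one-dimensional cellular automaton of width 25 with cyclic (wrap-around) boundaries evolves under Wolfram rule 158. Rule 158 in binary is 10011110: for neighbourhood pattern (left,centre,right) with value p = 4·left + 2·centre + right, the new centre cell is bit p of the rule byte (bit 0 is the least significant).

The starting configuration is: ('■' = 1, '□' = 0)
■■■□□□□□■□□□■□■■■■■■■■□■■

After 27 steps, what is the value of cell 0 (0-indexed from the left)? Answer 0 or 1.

[0] ■■■□□□□□■□□□■□■■■■■■■■□■■
[1] ■■□■□□□■■■□■■□■■■■■■■□□■■
[2] ■□□■■□■■■□□■□□■■■■■■□■■■■
[3] □■■■□□■■□■■■■■■■■■■□□■■■■
[4] □■■□■■■□□■■■■■■■■■□■■■■■□
[5] ■■□□■■□■■■■■■■■■■□□■■■■□■
[6] ■□■■■□□■■■■■■■■■□■■■■■□□■
[7] □□■■□■■■■■■■■■■□□■■■■□■■■
[8] ■■■□□■■■■■■■■■□■■■■■□□■■□
[9] ■■□■■■■■■■■■■□□■■■■□■■■□□
[10] ■□□■■■■■■■■■□■■■■■□□■■□■■
[11] □■■■■■■■■■■□□■■■■□■■■□□■■
[12] □■■■■■■■■■□■■■■■□□■■□■■■□
[13] ■■■■■■■■■□□■■■■□■■■□□■■□■
[14] ■■■■■■■■□■■■■■□□■■□■■■□□■
[15] ■■■■■■■□□■■■■□■■■□□■■□■■■
[16] ■■■■■■□■■■■■□□■■□■■■□□■■■
[17] ■■■■■□□■■■■□■■■□□■■□■■■■■
[18] ■■■■□■■■■■□□■■□■■■□□■■■■■
[19] ■■■□□■■■■□■■■□□■■□■■■■■■■
[20] ■■□■■■■■□□■■□■■■□□■■■■■■■
[21] ■□□■■■■□■■■□□■■□■■■■■■■■■
[22] □■■■■■□□■■□■■■□□■■■■■■■■■
[23] □■■■■□■■■□□■■□■■■■■■■■■■□
[24] ■■■■□□■■□■■■□□■■■■■■■■■□■
[25] ■■■□■■■□□■■□■■■■■■■■■■□□■
[26] ■■□□■■□■■■□□■■■■■■■■■□■■■
[27] ■□■■■□□■■□■■■■■■■■■■□□■■■

1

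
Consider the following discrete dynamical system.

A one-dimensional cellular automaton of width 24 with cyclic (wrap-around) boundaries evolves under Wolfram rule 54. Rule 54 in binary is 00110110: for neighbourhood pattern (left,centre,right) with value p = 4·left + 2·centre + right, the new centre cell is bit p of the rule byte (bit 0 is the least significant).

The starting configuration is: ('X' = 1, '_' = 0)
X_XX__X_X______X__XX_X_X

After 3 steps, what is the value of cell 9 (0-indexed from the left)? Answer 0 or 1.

gen 0: X_XX__X_X______X__XX_X_X
gen 1: _X__XXXXXX____XXXX__XXX_
gen 2: XXXX______X__X____XX___X
gen 3: ____X____XXXXXX__X__X_X_

1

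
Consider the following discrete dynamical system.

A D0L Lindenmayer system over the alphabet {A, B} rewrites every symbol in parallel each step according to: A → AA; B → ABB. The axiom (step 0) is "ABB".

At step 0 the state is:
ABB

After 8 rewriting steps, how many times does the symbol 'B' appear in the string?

gen 0: ABB
gen 1: AAABBABB
gen 2: AAAAAAABBABBAAABBABB
gen 3: AAAAAAAAAAAAAAABBABBAAABBABBAAAAAAABBABBAAABBABB
gen 4: AAAAAAAAAAAAAAAAAAAAAAAAAAAAAAABBABBAAABBABBAAAAAAABBABBAAABBABBAAAAAAAAAAAAAAABBABBAAABBABBAAAAAAABBABBAAABBABB
gen 5: AAAAAAAAAAAAAAAAAAAAAAAAAAAAAAAAAAAAAAAAAAAAAAAAAAAAAAAAAA…BBAAABBABBAAAAAAAAAAAAAAABBABBAAABBABBAAAAAAABBABBAAABBABB  (len 256)
gen 6: AAAAAAAAAAAAAAAAAAAAAAAAAAAAAAAAAAAAAAAAAAAAAAAAAAAAAAAAAA…BBAAABBABBAAAAAAAAAAAAAAABBABBAAABBABBAAAAAAABBABBAAABBABB  (len 576)
gen 7: AAAAAAAAAAAAAAAAAAAAAAAAAAAAAAAAAAAAAAAAAAAAAAAAAAAAAAAAAA…BBAAABBABBAAAAAAAAAAAAAAABBABBAAABBABBAAAAAAABBABBAAABBABB  (len 1280)
gen 8: AAAAAAAAAAAAAAAAAAAAAAAAAAAAAAAAAAAAAAAAAAAAAAAAAAAAAAAAAA…BBAAABBABBAAAAAAAAAAAAAAABBABBAAABBABBAAAAAAABBABBAAABBABB  (len 2816)

512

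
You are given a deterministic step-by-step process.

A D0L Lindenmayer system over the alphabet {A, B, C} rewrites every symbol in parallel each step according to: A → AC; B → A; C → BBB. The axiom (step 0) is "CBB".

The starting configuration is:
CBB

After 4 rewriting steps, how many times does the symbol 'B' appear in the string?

15

0) CBB
1) BBBAA
2) AAAACAC
3) ACACACACBBBACBBB
4) ACBBBACBBBACBBBACBBBAAAACBBBAAA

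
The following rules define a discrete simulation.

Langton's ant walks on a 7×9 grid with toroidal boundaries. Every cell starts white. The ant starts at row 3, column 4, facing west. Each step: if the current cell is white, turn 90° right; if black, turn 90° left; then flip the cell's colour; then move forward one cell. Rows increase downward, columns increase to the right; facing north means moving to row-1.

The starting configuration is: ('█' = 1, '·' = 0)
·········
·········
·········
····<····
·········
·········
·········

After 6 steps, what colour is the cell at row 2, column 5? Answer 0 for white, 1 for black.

1

gen 0: ·········
·········
·········
····<····
·········
·········
·········
gen 1: ·········
·········
····^····
····█····
·········
·········
·········
gen 2: ·········
·········
····█>···
····█····
·········
·········
·········
gen 3: ·········
·········
····██···
····█v···
·········
·········
·········
gen 4: ·········
·········
····██···
····<█···
·········
·········
·········
gen 5: ·········
·········
····██···
·····█···
····v····
·········
·········
gen 6: ·········
·········
····██···
·····█···
···<█····
·········
·········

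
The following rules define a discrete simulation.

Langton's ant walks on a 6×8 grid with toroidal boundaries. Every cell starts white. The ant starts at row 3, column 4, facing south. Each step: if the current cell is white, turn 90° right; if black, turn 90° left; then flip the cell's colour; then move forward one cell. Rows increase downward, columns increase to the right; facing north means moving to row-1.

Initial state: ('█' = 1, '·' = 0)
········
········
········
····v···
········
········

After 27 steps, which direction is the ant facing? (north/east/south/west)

east

k=0  ········
········
········
····v···
········
········
k=1  ········
········
········
···<█···
········
········
k=2  ········
········
···^····
···██···
········
········
k=3  ········
········
···█>···
···██···
········
········
k=4  ········
········
···██···
···█v···
········
········
k=5  ········
········
···██···
···█·>··
········
········
k=6  ········
········
···██···
···█·█··
·····v··
········
k=7  ········
········
···██···
···█·█··
····<█··
········
k=8  ········
········
···██···
···█^█··
····██··
········
k=9  ········
········
···██···
···██>··
····██··
········
k=10  ········
········
···██^··
···██···
····██··
········
k=11  ········
········
···███>·
···██···
····██··
········
k=12  ········
········
···████·
···██·v·
····██··
········
k=13  ········
········
···████·
···██<█·
····██··
········
k=14  ········
········
···██^█·
···████·
····██··
········
k=15  ········
········
···█<·█·
···████·
····██··
········
k=16  ········
········
···█··█·
···█v██·
····██··
········
k=17  ········
········
···█··█·
···█·>█·
····██··
········
k=18  ········
········
···█·^█·
···█··█·
····██··
········
k=19  ········
········
···█·█>·
···█··█·
····██··
········
k=20  ········
······^·
···█·█··
···█··█·
····██··
········
k=21  ········
······█>
···█·█··
···█··█·
····██··
········
k=22  ········
······██
···█·█·v
···█··█·
····██··
········
k=23  ········
······██
···█·█<█
···█··█·
····██··
········
k=24  ········
······^█
···█·███
···█··█·
····██··
········
k=25  ········
·····<·█
···█·███
···█··█·
····██··
········
k=26  ·····^··
·····█·█
···█·███
···█··█·
····██··
········
k=27  ·····█>·
·····█·█
···█·███
···█··█·
····██··
········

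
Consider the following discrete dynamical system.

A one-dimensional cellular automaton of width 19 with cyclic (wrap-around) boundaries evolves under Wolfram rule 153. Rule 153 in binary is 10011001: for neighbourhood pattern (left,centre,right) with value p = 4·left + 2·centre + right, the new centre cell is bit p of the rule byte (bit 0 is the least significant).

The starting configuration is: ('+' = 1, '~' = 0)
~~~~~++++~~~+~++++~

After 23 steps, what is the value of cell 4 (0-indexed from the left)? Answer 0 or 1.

k=0  ~~~~~++++~~~+~++++~
k=1  ++++~+++~++~~~+++~+
k=2  +++~~++~~+~++~++~~+
k=3  ++~+~+~+~~~+~~+~+~+
k=4  +~~~~~~~++~~+~~~~~+
k=5  ~++++++~+~+~~++++~+
k=6  ~+++++~~~~~+~+++~~~
k=7  ~++++~++++~~~++~+++
k=8  ~+++~~+++~++~+~~++~
k=9  ~++~+~++~~+~~~+~+~+
k=10  ~+~~~~+~+~~++~~~~~~
k=11  ~~+++~~~~+~+~++++++
k=12  +~++~+++~~~~~+++++~
k=13  ~~+~~++~++++~++++~~
k=14  +~~+~+~~+++~~+++~++
k=15  ~+~~~~+~++~+~++~~++
k=16  ~~+++~~~+~~~~+~+~+~
k=17  +~++~++~~+++~~~~~~+
k=18  ~~+~~+~+~++~+++++~+
k=19  +~~+~~~~~+~~++++~~~
k=20  ~+~~++++~~+~+++~++~
k=21  ~~+~+++~+~~~++~~+~+
k=22  +~~~++~~~++~+~+~~~~
k=23  ~++~+~++~+~~~~~+++~

1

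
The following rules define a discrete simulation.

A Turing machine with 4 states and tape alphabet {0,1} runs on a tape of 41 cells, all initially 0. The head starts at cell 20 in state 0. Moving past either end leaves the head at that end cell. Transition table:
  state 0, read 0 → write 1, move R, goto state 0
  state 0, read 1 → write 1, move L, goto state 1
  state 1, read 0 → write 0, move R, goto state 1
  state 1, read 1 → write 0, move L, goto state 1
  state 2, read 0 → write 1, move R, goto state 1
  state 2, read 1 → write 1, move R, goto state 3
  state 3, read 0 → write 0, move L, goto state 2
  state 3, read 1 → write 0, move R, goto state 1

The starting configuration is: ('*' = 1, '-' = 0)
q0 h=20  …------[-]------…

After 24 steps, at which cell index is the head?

37

t=0: q0 h=20  …------[-]------…
t=1: q0 h=21  …-----*[-]------…
t=2: q0 h=22  …----**[-]------…
t=3: q0 h=23  …---***[-]------…
t=4: q0 h=24  …--****[-]------…
t=5: q0 h=25  …-*****[-]------…
t=6: q0 h=26  …******[-]------…
t=7: q0 h=27  …******[-]------…
t=8: q0 h=28  …******[-]------…
t=9: q0 h=29  …******[-]------…
t=10: q0 h=30  …******[-]------…
t=11: q0 h=31  …******[-]------…
t=12: q0 h=32  …******[-]------…
t=13: q0 h=33  …******[-]------…
t=14: q0 h=34  …******[-]------|
t=15: q0 h=35  …******[-]-----|
t=16: q0 h=36  …******[-]----|
t=17: q0 h=37  …******[-]---|
t=18: q0 h=38  …******[-]--|
t=19: q0 h=39  …******[-]-|
t=20: q0 h=40  …******[-]|
t=21: q0 h=40  …******[*]|
t=22: q1 h=39  …******[*]*|
t=23: q1 h=38  …******[*]-*|
t=24: q1 h=37  …******[*]--*|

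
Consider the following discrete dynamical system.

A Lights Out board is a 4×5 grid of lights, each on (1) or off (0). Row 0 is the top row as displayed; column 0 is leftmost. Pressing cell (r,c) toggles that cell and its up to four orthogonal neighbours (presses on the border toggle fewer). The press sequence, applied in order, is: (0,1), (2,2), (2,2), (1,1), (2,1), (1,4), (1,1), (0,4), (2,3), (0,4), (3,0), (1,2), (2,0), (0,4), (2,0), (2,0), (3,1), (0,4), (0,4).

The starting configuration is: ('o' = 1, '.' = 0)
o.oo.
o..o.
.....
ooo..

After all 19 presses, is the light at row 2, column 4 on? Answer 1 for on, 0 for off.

0

[0] o.oo.
o..o.
.....
ooo..
[1] .o.o.
oo.o.
.....
ooo..
[2] .o.o.
oooo.
.ooo.
oo...
[3] .o.o.
oo.o.
.....
ooo..
[4] ...o.
..oo.
.o...
ooo..
[5] ...o.
.ooo.
o.o..
o.o..
[6] ...oo
.oo.o
o.o.o
o.o..
[7] .o.oo
o...o
ooo.o
o.o..
[8] .o...
o....
ooo.o
o.o..
[9] .o...
o..o.
oo.o.
o.oo.
[10] .o.oo
o..oo
oo.o.
o.oo.
[11] .o.oo
o..oo
.o.o.
.ooo.
[12] .oooo
ooo.o
.ooo.
.ooo.
[13] .oooo
.oo.o
o.oo.
oooo.
[14] .oo..
.oo..
o.oo.
oooo.
[15] .oo..
ooo..
.ooo.
.ooo.
[16] .oo..
.oo..
o.oo.
oooo.
[17] .oo..
.oo..
oooo.
...o.
[18] .oooo
.oo.o
oooo.
...o.
[19] .oo..
.oo..
oooo.
...o.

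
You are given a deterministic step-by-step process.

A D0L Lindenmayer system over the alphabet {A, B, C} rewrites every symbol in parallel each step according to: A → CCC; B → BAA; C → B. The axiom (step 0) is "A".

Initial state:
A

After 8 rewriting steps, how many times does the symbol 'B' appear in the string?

gen 0: A
gen 1: CCC
gen 2: BBB
gen 3: BAABAABAA
gen 4: BAACCCCCCBAACCCCCCBAACCCCCC
gen 5: BAACCCCCCBBBBBBBAACCCCCCBBBBBBBAACCCCCCBBBBBB
gen 6: BAACCCCCCBBBBBBBAABAABAABAABAABAABAACCCCCCBBBBBBBAABAABAABAABAABAABAACCCCCCBBBBBBBAABAABAABAABAABAA
gen 7: BAACCCCCCBBBBBBBAABAABAABAABAABAABAACCCCCCBAACCCCCCBAACCCC…ABAABAACCCCCCBAACCCCCCBAACCCCCCBAACCCCCCBAACCCCCCBAACCCCCC  (len 261)
gen 8: BAACCCCCCBBBBBBBAABAABAABAABAABAABAACCCCCCBAACCCCCCBAACCCC…ACCCCCCBBBBBBBAACCCCCCBBBBBBBAACCCCCCBBBBBBBAACCCCCCBBBBBB  (len 531)

183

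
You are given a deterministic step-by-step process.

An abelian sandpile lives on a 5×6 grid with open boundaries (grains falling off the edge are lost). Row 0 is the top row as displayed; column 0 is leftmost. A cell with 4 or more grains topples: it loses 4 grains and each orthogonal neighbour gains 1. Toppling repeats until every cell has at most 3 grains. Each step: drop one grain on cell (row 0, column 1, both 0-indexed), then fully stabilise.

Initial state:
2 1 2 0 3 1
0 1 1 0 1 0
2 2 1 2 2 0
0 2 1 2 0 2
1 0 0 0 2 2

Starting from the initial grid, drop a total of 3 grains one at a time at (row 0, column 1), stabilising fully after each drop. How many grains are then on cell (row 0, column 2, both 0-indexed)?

3

gen 0: 2 1 2 0 3 1
0 1 1 0 1 0
2 2 1 2 2 0
0 2 1 2 0 2
1 0 0 0 2 2
gen 1: 2 2 2 0 3 1
0 1 1 0 1 0
2 2 1 2 2 0
0 2 1 2 0 2
1 0 0 0 2 2
gen 2: 2 3 2 0 3 1
0 1 1 0 1 0
2 2 1 2 2 0
0 2 1 2 0 2
1 0 0 0 2 2
gen 3: 3 0 3 0 3 1
0 2 1 0 1 0
2 2 1 2 2 0
0 2 1 2 0 2
1 0 0 0 2 2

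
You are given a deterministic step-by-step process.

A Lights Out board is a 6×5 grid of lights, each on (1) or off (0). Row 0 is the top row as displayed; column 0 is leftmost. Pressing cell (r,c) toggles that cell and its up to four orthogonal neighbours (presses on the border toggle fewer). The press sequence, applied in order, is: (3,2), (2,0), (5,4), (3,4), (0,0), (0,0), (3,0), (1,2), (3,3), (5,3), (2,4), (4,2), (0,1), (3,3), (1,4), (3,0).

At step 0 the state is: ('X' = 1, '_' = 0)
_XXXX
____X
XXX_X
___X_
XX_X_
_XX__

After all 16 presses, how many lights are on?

15

[0] _XXXX
____X
XXX_X
___X_
XX_X_
_XX__
[1] _XXXX
____X
XX__X
_XX__
XXXX_
_XX__
[2] _XXXX
X___X
____X
XXX__
XXXX_
_XX__
[3] _XXXX
X___X
____X
XXX__
XXXXX
_XXXX
[4] _XXXX
X___X
_____
XXXXX
XXXX_
_XXXX
[5] X_XXX
____X
_____
XXXXX
XXXX_
_XXXX
[6] _XXXX
X___X
_____
XXXXX
XXXX_
_XXXX
[7] _XXXX
X___X
X____
__XXX
_XXX_
_XXXX
[8] _X_XX
XXXXX
X_X__
__XXX
_XXX_
_XXXX
[9] _X_XX
XXXXX
X_XX_
_____
_XX__
_XXXX
[10] _X_XX
XXXXX
X_XX_
_____
_XXX_
_X___
[11] _X_XX
XXXX_
X_X_X
____X
_XXX_
_X___
[12] _X_XX
XXXX_
X_X_X
__X_X
_____
_XX__
[13] X_XXX
X_XX_
X_X_X
__X_X
_____
_XX__
[14] X_XXX
X_XX_
X_XXX
___X_
___X_
_XX__
[15] X_XX_
X_X_X
X_XX_
___X_
___X_
_XX__
[16] X_XX_
X_X_X
__XX_
XX_X_
X__X_
_XX__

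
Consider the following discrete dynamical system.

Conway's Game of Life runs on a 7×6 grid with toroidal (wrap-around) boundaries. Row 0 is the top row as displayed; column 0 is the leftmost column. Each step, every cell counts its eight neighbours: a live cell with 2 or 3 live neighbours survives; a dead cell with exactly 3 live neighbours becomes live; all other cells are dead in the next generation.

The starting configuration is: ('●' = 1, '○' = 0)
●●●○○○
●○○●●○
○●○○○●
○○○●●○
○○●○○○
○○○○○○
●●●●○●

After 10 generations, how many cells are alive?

6

0) ●●●○○○
●○○●●○
○●○○○●
○○○●●○
○○●○○○
○○○○○○
●●●●○●
1) ○○○○○○
○○○●●○
●○●○○●
○○●●●○
○○○●○○
●○○●○○
○○○●○●
2) ○○○●○○
○○○●●●
○●●○○●
○●●○●●
○○○○○○
○○●●○○
○○○○●○
3) ○○○●○●
●○○●○●
○●○○○○
○●●●●●
○●○○●○
○○○●○○
○○●○●○
4) ●○●●○●
●○●○○●
○●○○○○
○●○●●●
●●○○○●
○○●●●○
○○●○●○
5) ●○●○○○
○○●●●●
○●○●○○
○●○○●●
○●○○○○
●○●○●○
○○○○○○
6) ○●●○●●
●○○○●●
○●○○○○
○●○○●○
○●●●●○
○●○○○○
○○○●○●
7) ○●●○○○
○○●●●○
○●○○●○
●●○○●○
●●○●●○
●●○○○○
○●○●○●
8) ●●○○○○
○○○○●○
●●○○●○
○○○○●○
○○○●●○
○○○●○○
○○○○○○
9) ○○○○○○
○○○○○○
○○○●●○
○○○○●○
○○○●●○
○○○●●○
○○○○○○
10) ○○○○○○
○○○○○○
○○○●●○
○○○○○●
○○○○○●
○○○●●○
○○○○○○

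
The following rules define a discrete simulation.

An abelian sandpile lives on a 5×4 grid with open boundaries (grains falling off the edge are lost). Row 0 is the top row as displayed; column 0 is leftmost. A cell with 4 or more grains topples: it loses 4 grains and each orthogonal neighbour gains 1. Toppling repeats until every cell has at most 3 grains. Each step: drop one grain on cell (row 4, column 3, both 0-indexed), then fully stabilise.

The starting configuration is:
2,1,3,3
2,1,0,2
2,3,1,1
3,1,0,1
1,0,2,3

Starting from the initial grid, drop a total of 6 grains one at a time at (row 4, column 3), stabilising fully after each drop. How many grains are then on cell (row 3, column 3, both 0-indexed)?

3

step 0: 2,1,3,3
2,1,0,2
2,3,1,1
3,1,0,1
1,0,2,3
step 1: 2,1,3,3
2,1,0,2
2,3,1,1
3,1,0,2
1,0,3,0
step 2: 2,1,3,3
2,1,0,2
2,3,1,1
3,1,0,2
1,0,3,1
step 3: 2,1,3,3
2,1,0,2
2,3,1,1
3,1,0,2
1,0,3,2
step 4: 2,1,3,3
2,1,0,2
2,3,1,1
3,1,0,2
1,0,3,3
step 5: 2,1,3,3
2,1,0,2
2,3,1,1
3,1,1,3
1,1,0,1
step 6: 2,1,3,3
2,1,0,2
2,3,1,1
3,1,1,3
1,1,0,2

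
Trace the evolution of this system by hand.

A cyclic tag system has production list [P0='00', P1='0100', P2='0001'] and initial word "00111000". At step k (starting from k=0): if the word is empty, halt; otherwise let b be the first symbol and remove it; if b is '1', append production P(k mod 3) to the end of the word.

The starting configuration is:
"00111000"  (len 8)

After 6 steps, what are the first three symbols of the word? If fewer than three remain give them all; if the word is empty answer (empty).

000

[0] "00111000"  (len 8)
[1] "0111000"  (len 7)
[2] "111000"  (len 6)
[3] "110000001"  (len 9)
[4] "1000000100"  (len 10)
[5] "0000001000100"  (len 13)
[6] "000001000100"  (len 12)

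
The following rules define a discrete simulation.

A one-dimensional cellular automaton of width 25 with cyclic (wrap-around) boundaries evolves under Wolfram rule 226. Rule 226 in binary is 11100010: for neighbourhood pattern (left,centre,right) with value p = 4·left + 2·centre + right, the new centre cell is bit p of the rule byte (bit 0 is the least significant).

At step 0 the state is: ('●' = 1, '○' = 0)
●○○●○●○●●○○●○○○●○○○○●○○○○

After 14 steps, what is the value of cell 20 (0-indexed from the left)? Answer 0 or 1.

0) ●○○●○●○●●○○●○○○●○○○○●○○○○
1) ○○●○●○●○●○●○○○●○○○○●○○○○●
2) ○●○●○●○●○●○○○●○○○○●○○○○●○
3) ●○●○●○●○●○○○●○○○○●○○○○●○○
4) ○●○●○●○●○○○●○○○○●○○○○●○○●
5) ●○●○●○●○○○●○○○○●○○○○●○○●○
6) ○●○●○●○○○●○○○○●○○○○●○○●○●
7) ●○●○●○○○●○○○○●○○○○●○○●○●○
8) ○●○●○○○●○○○○●○○○○●○○●○●○●
9) ●○●○○○●○○○○●○○○○●○○●○●○●○
10) ○●○○○●○○○○●○○○○●○○●○●○●○●
11) ●○○○●○○○○●○○○○●○○●○●○●○●○
12) ○○○●○○○○●○○○○●○○●○●○●○●○●
13) ○○●○○○○●○○○○●○○●○●○●○●○●○
14) ○●○○○○●○○○○●○○●○●○●○●○●○○

1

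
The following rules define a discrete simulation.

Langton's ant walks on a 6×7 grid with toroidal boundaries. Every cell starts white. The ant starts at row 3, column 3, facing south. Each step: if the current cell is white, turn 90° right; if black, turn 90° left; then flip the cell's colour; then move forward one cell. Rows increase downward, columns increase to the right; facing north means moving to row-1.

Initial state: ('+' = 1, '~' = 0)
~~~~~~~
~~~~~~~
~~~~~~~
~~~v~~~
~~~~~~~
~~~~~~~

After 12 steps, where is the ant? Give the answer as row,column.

3,5

k=0  ~~~~~~~
~~~~~~~
~~~~~~~
~~~v~~~
~~~~~~~
~~~~~~~
k=1  ~~~~~~~
~~~~~~~
~~~~~~~
~~<+~~~
~~~~~~~
~~~~~~~
k=2  ~~~~~~~
~~~~~~~
~~^~~~~
~~++~~~
~~~~~~~
~~~~~~~
k=3  ~~~~~~~
~~~~~~~
~~+>~~~
~~++~~~
~~~~~~~
~~~~~~~
k=4  ~~~~~~~
~~~~~~~
~~++~~~
~~+v~~~
~~~~~~~
~~~~~~~
k=5  ~~~~~~~
~~~~~~~
~~++~~~
~~+~>~~
~~~~~~~
~~~~~~~
k=6  ~~~~~~~
~~~~~~~
~~++~~~
~~+~+~~
~~~~v~~
~~~~~~~
k=7  ~~~~~~~
~~~~~~~
~~++~~~
~~+~+~~
~~~<+~~
~~~~~~~
k=8  ~~~~~~~
~~~~~~~
~~++~~~
~~+^+~~
~~~++~~
~~~~~~~
k=9  ~~~~~~~
~~~~~~~
~~++~~~
~~++>~~
~~~++~~
~~~~~~~
k=10  ~~~~~~~
~~~~~~~
~~++^~~
~~++~~~
~~~++~~
~~~~~~~
k=11  ~~~~~~~
~~~~~~~
~~+++>~
~~++~~~
~~~++~~
~~~~~~~
k=12  ~~~~~~~
~~~~~~~
~~++++~
~~++~v~
~~~++~~
~~~~~~~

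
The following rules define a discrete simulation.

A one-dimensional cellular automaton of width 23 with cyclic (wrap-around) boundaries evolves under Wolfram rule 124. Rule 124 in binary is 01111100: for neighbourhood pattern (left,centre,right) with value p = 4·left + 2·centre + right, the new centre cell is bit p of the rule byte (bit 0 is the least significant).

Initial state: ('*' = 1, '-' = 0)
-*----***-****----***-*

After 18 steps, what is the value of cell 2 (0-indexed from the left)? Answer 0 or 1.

[0] -*----***-****----***-*
[1] ***---*-***--**---*-***
[2] --**--***-**-***--***--
[3] --***-*-******-**-*-**-
[4] --*-*****----**********
[5] *-***---**---*--------*
[6] ***-**--***--**-------*
[7] --*****-*-**-***------*
[8] *-*---********-**-----*
[9] ****--*------*****----*
[10] ---**-**-----*---**---*
[11] *--******----**--***--*
[12] **-*----**---***-*-**-*
[13] -****---***--*-********
[14] **--**--*-**-***------*
[15] -**-***-******-**-----*
[16] *****-***----*****----*
[17] ----***-**---*---**---*
[18] *---*-*****--**--***--*

0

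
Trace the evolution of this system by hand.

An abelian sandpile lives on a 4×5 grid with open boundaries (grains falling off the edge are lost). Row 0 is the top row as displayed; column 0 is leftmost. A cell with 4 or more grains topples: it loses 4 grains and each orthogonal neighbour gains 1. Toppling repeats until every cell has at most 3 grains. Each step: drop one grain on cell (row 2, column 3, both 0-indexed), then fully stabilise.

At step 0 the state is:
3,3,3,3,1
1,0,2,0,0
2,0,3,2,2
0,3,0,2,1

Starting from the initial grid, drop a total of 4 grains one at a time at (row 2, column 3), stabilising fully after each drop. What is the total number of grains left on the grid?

0) 3,3,3,3,1
1,0,2,0,0
2,0,3,2,2
0,3,0,2,1
1) 3,3,3,3,1
1,0,2,0,0
2,0,3,3,2
0,3,0,2,1
2) 3,3,3,3,1
1,0,3,1,0
2,1,0,1,3
0,3,1,3,1
3) 3,3,3,3,1
1,0,3,1,0
2,1,0,2,3
0,3,1,3,1
4) 3,3,3,3,1
1,0,3,1,0
2,1,0,3,3
0,3,1,3,1

35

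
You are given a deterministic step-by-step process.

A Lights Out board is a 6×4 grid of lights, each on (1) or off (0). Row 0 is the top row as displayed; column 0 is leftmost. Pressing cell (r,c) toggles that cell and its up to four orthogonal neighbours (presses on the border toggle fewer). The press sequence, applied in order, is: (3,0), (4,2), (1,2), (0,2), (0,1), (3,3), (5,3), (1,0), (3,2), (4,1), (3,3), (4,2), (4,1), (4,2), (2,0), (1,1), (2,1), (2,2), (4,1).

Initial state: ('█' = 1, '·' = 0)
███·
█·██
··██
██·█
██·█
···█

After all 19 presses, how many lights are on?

step 0: ███·
█·██
··██
██·█
██·█
···█
step 1: ███·
█·██
█·██
···█
·█·█
···█
step 2: ███·
█·██
█·██
··██
··█·
··██
step 3: ██··
██··
█··█
··██
··█·
··██
step 4: █·██
███·
█··█
··██
··█·
··██
step 5: ·█·█
█·█·
█··█
··██
··█·
··██
step 6: ·█·█
█·█·
█···
····
··██
··██
step 7: ·█·█
█·█·
█···
····
··█·
····
step 8: ██·█
·██·
····
····
··█·
····
step 9: ██·█
·██·
··█·
·███
····
····
step 10: ██·█
·██·
··█·
··██
███·
·█··
step 11: ██·█
·██·
··██
····
████
·█··
step 12: ██·█
·██·
··██
··█·
█···
·██·
step 13: ██·█
·██·
··██
·██·
·██·
··█·
step 14: ██·█
·██·
··██
·█··
···█
····
step 15: ██·█
███·
████
██··
···█
····
step 16: █··█
····
█·██
██··
···█
····
step 17: █··█
·█··
·█·█
█···
···█
····
step 18: █··█
·██·
··█·
█·█·
···█
····
step 19: █··█
·██·
··█·
███·
████
·█··

13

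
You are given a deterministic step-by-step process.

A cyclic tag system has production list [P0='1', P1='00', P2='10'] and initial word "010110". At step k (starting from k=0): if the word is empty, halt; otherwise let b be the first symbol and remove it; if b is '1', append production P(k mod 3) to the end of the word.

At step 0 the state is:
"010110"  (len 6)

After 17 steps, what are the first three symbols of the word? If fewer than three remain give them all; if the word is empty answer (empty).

step 0: "010110"  (len 6)
step 1: "10110"  (len 5)
step 2: "011000"  (len 6)
step 3: "11000"  (len 5)
step 4: "10001"  (len 5)
step 5: "000100"  (len 6)
step 6: "00100"  (len 5)
step 7: "0100"  (len 4)
step 8: "100"  (len 3)
step 9: "0010"  (len 4)
step 10: "010"  (len 3)
step 11: "10"  (len 2)
step 12: "010"  (len 3)
step 13: "10"  (len 2)
step 14: "000"  (len 3)
step 15: "00"  (len 2)
step 16: "0"  (len 1)
step 17: (halted — word empty)

(empty)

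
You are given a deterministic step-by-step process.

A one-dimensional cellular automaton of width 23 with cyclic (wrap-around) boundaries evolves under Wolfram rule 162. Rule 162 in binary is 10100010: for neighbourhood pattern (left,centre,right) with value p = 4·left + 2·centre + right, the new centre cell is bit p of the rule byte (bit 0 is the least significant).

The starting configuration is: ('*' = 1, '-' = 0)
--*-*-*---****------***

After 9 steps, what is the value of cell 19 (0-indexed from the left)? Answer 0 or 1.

0

step 0: --*-*-*---****------***
step 1: -*-*-*---*-**------*-*-
step 2: *-*-*---*-*-------*-*--
step 3: -*-*---*-*-------*-*--*
step 4: *-*---*-*-------*-*--*-
step 5: -*---*-*-------*-*--*-*
step 6: *---*-*-------*-*--*-*-
step 7: ---*-*-------*-*--*-*-*
step 8: --*-*-------*-*--*-*-*-
step 9: -*-*-------*-*--*-*-*--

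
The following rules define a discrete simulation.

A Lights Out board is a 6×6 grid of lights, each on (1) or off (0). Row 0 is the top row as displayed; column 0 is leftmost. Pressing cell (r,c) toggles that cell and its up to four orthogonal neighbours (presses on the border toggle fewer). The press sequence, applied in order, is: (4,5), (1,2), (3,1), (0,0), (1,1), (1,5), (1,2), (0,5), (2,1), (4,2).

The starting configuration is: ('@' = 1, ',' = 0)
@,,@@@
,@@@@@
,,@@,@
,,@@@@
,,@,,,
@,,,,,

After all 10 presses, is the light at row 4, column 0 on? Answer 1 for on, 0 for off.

0

[0] @,,@@@
,@@@@@
,,@@,@
,,@@@@
,,@,,,
@,,,,,
[1] @,,@@@
,@@@@@
,,@@,@
,,@@@,
,,@,@@
@,,,,@
[2] @,@@@@
,,,,@@
,,,@,@
,,@@@,
,,@,@@
@,,,,@
[3] @,@@@@
,,,,@@
,@,@,@
@@,@@,
,@@,@@
@,,,,@
[4] ,@@@@@
@,,,@@
,@,@,@
@@,@@,
,@@,@@
@,,,,@
[5] ,,@@@@
,@@,@@
,,,@,@
@@,@@,
,@@,@@
@,,,,@
[6] ,,@@@,
,@@,,,
,,,@,,
@@,@@,
,@@,@@
@,,,,@
[7] ,,,@@,
,,,@,,
,,@@,,
@@,@@,
,@@,@@
@,,,,@
[8] ,,,@,@
,,,@,@
,,@@,,
@@,@@,
,@@,@@
@,,,,@
[9] ,,,@,@
,@,@,@
@@,@,,
@,,@@,
,@@,@@
@,,,,@
[10] ,,,@,@
,@,@,@
@@,@,,
@,@@@,
,,,@@@
@,@,,@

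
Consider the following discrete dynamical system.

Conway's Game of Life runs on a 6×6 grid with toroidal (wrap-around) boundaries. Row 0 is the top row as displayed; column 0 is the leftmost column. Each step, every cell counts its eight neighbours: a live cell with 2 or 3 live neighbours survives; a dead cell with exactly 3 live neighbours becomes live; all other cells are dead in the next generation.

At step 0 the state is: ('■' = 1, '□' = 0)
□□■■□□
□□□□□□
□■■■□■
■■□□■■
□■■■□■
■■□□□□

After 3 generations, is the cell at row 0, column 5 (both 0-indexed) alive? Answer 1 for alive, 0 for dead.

1

[0] □□■■□□
□□□□□□
□■■■□■
■■□□■■
□■■■□■
■■□□□□
[1] □■■□□□
□■□□■□
□■■■□■
□□□□□□
□□□■□□
■□□□■□
[2] ■■■■□■
□□□□■□
■■■■■□
□□□■■□
□□□□□□
□■■■□□
[3] ■□□□□■
□□□□□□
□■■□□□
□■□□■■
□□□□■□
□□□■■□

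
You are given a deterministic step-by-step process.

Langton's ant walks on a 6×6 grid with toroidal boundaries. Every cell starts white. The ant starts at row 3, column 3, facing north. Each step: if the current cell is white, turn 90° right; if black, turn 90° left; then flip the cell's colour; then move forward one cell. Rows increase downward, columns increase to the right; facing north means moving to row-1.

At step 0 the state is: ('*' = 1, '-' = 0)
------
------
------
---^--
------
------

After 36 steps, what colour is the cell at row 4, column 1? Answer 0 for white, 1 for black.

0

[0] ------
------
------
---^--
------
------
[1] ------
------
------
---*>-
------
------
[2] ------
------
------
---**-
----v-
------
[3] ------
------
------
---**-
---<*-
------
[4] ------
------
------
---^*-
---**-
------
[5] ------
------
------
--<-*-
---**-
------
[6] ------
------
--^---
--*-*-
---**-
------
[7] ------
------
--*>--
--*-*-
---**-
------
[8] ------
------
--**--
--*v*-
---**-
------
[9] ------
------
--**--
--<**-
---**-
------
[10] ------
------
--**--
---**-
--v**-
------
[11] ------
------
--**--
---**-
-<***-
------
[12] ------
------
--**--
-^-**-
-****-
------
[13] ------
------
--**--
-*>**-
-****-
------
[14] ------
------
--**--
-****-
-*v**-
------
[15] ------
------
--**--
-****-
-*->*-
------
[16] ------
------
--**--
-**^*-
-*--*-
------
[17] ------
------
--**--
-*<-*-
-*--*-
------
[18] ------
------
--**--
-*--*-
-*v-*-
------
[19] ------
------
--**--
-*--*-
-<*-*-
------
[20] ------
------
--**--
-*--*-
--*-*-
-v----
[21] ------
------
--**--
-*--*-
--*-*-
<*----
[22] ------
------
--**--
-*--*-
^-*-*-
**----
[23] ------
------
--**--
-*--*-
*>*-*-
**----
[24] ------
------
--**--
-*--*-
***-*-
*v----
[25] ------
------
--**--
-*--*-
***-*-
*->---
[26] --v---
------
--**--
-*--*-
***-*-
*-*---
[27] -<*---
------
--**--
-*--*-
***-*-
*-*---
[28] -**---
------
--**--
-*--*-
***-*-
*^*---
[29] -**---
------
--**--
-*--*-
***-*-
**>---
[30] -**---
------
--**--
-*--*-
**^-*-
**----
[31] -**---
------
--**--
-*--*-
*<--*-
**----
[32] -**---
------
--**--
-*--*-
*---*-
*v----
[33] -**---
------
--**--
-*--*-
*---*-
*->---
[34] -*v---
------
--**--
-*--*-
*---*-
*-*---
[35] -*->--
------
--**--
-*--*-
*---*-
*-*---
[36] -*-*--
---v--
--**--
-*--*-
*---*-
*-*---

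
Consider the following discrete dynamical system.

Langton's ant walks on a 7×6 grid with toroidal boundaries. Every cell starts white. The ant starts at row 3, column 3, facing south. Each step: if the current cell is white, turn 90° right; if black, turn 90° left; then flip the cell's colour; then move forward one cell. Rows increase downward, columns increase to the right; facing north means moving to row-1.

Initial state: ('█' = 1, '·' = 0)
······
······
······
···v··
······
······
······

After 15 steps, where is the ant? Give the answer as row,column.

k=0  ······
······
······
···v··
······
······
······
k=1  ······
······
······
··<█··
······
······
······
k=2  ······
······
··^···
··██··
······
······
······
k=3  ······
······
··█>··
··██··
······
······
······
k=4  ······
······
··██··
··█v··
······
······
······
k=5  ······
······
··██··
··█·>·
······
······
······
k=6  ······
······
··██··
··█·█·
····v·
······
······
k=7  ······
······
··██··
··█·█·
···<█·
······
······
k=8  ······
······
··██··
··█^█·
···██·
······
······
k=9  ······
······
··██··
··██>·
···██·
······
······
k=10  ······
······
··██^·
··██··
···██·
······
······
k=11  ······
······
··███>
··██··
···██·
······
······
k=12  ······
······
··████
··██·v
···██·
······
······
k=13  ······
······
··████
··██<█
···██·
······
······
k=14  ······
······
··██^█
··████
···██·
······
······
k=15  ······
······
··█<·█
··████
···██·
······
······

2,3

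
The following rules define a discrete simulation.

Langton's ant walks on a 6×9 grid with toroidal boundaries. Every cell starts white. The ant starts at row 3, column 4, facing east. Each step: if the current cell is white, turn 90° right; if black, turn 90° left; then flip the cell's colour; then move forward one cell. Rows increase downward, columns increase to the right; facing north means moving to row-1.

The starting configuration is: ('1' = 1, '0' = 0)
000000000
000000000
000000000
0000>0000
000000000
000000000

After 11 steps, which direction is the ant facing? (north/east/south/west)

t=0: 000000000
000000000
000000000
0000>0000
000000000
000000000
t=1: 000000000
000000000
000000000
000010000
0000v0000
000000000
t=2: 000000000
000000000
000000000
000010000
000<10000
000000000
t=3: 000000000
000000000
000000000
000^10000
000110000
000000000
t=4: 000000000
000000000
000000000
0001>0000
000110000
000000000
t=5: 000000000
000000000
0000^0000
000100000
000110000
000000000
t=6: 000000000
000000000
00001>000
000100000
000110000
000000000
t=7: 000000000
000000000
000011000
00010v000
000110000
000000000
t=8: 000000000
000000000
000011000
0001<1000
000110000
000000000
t=9: 000000000
000000000
0000^1000
000111000
000110000
000000000
t=10: 000000000
000000000
000<01000
000111000
000110000
000000000
t=11: 000000000
000^00000
000101000
000111000
000110000
000000000

north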